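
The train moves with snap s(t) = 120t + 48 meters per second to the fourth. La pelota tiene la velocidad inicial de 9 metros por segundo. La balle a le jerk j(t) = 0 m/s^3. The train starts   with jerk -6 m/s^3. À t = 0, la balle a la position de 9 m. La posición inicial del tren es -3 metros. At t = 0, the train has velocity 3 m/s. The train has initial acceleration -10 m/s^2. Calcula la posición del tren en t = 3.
Debemos encontrar la integral de nuestra ecuación del snap s(t) = 120·t + 48 4 veces. Tomando ∫s(t)dt y aplicando j(0) = -6, encontramos j(t) = 60·t^2 + 48·t - 6. Integrando la sacudida y usando la condición inicial a(0) = -10, obtenemos a(t) = 20·t^3 + 24·t^2 - 6·t - 10. Integrando la aceleración y usando la condición inicial v(0) = 3, obtenemos v(t) = 5·t^4 + 8·t^3 - 3·t^2 - 10·t + 3. La antiderivada de la velocidad es la posición. Usando x(0) = -3, obtenemos x(t) = t^5 + 2·t^4 - t^3 - 5·t^2 + 3·t - 3. De la ecuación de la posición x(t) = t^5 + 2·t^4 - t^3 - 5·t^2 + 3·t - 3, sustituimos t = 3 para obtener x = 339.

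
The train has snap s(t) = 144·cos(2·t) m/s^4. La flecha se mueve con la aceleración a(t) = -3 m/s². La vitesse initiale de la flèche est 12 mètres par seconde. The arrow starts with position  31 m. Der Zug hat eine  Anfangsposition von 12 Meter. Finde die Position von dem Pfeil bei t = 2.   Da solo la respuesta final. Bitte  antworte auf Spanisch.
La posición en t = 2 es x = 49.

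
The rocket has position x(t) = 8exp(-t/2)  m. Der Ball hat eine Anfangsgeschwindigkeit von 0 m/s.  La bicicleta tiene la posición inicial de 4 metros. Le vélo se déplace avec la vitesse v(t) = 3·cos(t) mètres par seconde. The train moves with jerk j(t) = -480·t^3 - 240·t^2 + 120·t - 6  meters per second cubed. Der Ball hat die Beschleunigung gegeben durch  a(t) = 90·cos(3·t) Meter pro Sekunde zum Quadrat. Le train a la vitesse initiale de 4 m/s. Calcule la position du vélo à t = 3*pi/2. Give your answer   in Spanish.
Necesitamos integrar nuestra ecuación de la velocidad v(t) = 3·cos(t) 1 vez. La antiderivada de la velocidad es la posición. Usando x(0) = 4, obtenemos x(t) = 3·sin(t) + 4. Tenemos la posición x(t) = 3·sin(t) + 4. Sustituyendo t = 3*pi/2: x(3*pi/2) = 1.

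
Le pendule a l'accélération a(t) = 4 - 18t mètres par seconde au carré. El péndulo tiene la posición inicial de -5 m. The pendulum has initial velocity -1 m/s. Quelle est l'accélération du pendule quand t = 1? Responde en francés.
En utilisant a(t) = 4 - 18·t et en substituant t = 1, nous trouvons a = -14.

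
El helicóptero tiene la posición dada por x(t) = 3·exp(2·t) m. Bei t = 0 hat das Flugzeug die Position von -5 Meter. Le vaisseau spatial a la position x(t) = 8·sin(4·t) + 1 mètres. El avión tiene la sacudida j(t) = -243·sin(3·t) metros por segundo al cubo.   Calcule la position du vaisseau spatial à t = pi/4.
De l'équation de la position x(t) = 8·sin(4·t) + 1, nous substituons t = pi/4 pour obtenir x = 1.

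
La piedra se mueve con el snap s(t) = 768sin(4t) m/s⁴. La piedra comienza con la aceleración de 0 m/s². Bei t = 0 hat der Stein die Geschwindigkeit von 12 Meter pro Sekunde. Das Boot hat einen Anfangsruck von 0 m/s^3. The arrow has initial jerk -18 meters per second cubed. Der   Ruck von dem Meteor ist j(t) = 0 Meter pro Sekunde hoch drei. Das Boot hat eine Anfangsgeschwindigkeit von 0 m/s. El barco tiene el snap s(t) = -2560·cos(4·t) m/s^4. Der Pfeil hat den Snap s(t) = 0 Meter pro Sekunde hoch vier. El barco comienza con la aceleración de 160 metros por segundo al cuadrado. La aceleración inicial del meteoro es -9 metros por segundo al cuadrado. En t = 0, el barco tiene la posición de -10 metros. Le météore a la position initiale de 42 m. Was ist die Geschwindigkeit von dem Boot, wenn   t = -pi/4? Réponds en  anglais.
Starting from snap s(t) = -2560·cos(4·t), we take 3 integrals. The integral of snap is jerk. Using j(0) = 0, we get j(t) = -640·sin(4·t). Integrating jerk and using the initial condition a(0) = 160, we get a(t) = 160·cos(4·t). The antiderivative of acceleration, with v(0) = 0, gives velocity: v(t) = 40·sin(4·t). From the given velocity equation v(t) = 40·sin(4·t), we substitute t = -pi/4 to get v = 0.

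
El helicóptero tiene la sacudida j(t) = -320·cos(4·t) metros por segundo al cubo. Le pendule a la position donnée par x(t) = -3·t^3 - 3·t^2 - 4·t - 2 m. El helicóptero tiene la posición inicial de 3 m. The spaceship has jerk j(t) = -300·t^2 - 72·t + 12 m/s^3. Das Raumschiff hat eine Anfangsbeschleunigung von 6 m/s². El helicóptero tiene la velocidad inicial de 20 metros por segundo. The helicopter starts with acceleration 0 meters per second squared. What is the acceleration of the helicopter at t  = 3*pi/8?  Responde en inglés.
To solve this, we need to take 1 integral of our jerk equation j(t) = -320·cos(4·t). Taking ∫j(t)dt and applying a(0) = 0, we find a(t) = -80·sin(4·t). We have acceleration a(t) = -80·sin(4·t). Substituting t = 3*pi/8: a(3*pi/8) = 80.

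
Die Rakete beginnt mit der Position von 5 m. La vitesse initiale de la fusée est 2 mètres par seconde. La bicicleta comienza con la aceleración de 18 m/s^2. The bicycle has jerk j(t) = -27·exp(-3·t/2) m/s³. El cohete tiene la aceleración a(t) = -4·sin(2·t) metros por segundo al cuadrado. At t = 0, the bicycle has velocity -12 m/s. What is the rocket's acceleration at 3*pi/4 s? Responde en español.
De la ecuación de la aceleración a(t) = -4·sin(2·t), sustituimos t = 3*pi/4 para obtener a = 4.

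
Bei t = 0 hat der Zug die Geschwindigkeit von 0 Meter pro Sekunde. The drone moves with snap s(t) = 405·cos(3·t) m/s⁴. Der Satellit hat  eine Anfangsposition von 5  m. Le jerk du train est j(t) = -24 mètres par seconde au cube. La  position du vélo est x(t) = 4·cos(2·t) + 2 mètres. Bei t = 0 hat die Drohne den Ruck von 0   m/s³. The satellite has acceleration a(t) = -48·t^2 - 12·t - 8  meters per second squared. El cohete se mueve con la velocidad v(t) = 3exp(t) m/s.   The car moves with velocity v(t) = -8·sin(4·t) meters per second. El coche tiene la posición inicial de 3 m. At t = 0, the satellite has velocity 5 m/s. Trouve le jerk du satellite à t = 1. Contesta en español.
Partiendo de la aceleración a(t) = -48·t^2 - 12·t - 8, tomamos 1 derivada. Derivando la aceleración, obtenemos la sacudida: j(t) = -96·t - 12. Tenemos la sacudida j(t) = -96·t - 12. Sustituyendo t = 1: j(1) = -108.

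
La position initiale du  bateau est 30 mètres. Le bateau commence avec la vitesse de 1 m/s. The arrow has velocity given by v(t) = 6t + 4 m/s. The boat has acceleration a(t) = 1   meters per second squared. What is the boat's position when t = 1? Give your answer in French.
En partant de l'accélération a(t) = 1, nous prenons 2 intégrales. En intégrant l'accélération et en utilisant la condition initiale v(0) = 1, nous obtenons v(t) = t + 1. La primitive de la vitesse, avec x(0) = 30, donne la position: x(t) = t^2/2 + t + 30. Nous avons la position x(t) = t^2/2 + t + 30. En substituant t = 1: x(1) = 63/2.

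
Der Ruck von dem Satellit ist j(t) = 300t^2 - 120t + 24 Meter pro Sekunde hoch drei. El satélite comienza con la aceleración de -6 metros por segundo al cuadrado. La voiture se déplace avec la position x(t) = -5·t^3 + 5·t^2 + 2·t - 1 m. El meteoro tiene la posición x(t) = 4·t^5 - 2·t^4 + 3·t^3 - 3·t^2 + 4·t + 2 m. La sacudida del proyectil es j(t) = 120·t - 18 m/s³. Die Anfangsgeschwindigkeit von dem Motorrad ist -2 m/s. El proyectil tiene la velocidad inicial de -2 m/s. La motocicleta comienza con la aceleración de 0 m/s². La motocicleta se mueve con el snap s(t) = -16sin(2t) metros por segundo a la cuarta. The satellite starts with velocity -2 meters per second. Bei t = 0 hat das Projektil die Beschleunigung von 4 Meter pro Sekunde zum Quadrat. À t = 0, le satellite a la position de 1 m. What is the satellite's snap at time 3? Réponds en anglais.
Starting from jerk j(t) = 300·t^2 - 120·t + 24, we take 1 derivative. Taking d/dt of j(t), we find s(t) = 600·t - 120. We have snap s(t) = 600·t - 120. Substituting t = 3: s(3) = 1680.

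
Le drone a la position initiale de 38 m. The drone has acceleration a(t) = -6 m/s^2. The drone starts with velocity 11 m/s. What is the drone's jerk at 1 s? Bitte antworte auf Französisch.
Nous devons dériver notre équation de l'accélération a(t) = -6 1 fois. La dérivée de l'accélération donne le jerk: j(t) = 0. Nous avons le jerk j(t) = 0. En substituant t = 1: j(1) = 0.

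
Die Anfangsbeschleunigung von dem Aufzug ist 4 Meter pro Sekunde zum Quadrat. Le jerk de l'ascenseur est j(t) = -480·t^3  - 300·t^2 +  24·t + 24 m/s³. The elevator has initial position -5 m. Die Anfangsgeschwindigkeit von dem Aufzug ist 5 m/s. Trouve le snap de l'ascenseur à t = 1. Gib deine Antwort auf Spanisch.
Para resolver esto, necesitamos tomar 1 derivada de nuestra ecuación de la sacudida j(t) = -480·t^3 - 300·t^2 + 24·t + 24. La derivada de la sacudida da el snap: s(t) = -1440·t^2 - 600·t + 24. Tenemos el snap s(t) = -1440·t^2 - 600·t + 24. Sustituyendo t = 1: s(1) = -2016.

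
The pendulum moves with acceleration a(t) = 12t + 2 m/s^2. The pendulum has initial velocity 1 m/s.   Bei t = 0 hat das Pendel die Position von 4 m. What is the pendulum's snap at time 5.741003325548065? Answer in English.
To solve this, we need to take 2 derivatives of our acceleration equation a(t) = 12·t + 2. The derivative of acceleration gives jerk: j(t) = 12. Differentiating jerk, we get snap: s(t) = 0. From the given snap equation s(t) = 0, we substitute t = 5.741003325548065 to get s = 0.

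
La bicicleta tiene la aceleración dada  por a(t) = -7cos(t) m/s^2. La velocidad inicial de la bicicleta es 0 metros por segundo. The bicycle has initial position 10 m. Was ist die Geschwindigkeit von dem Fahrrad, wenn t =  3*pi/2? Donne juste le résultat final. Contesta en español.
La velocidad en t = 3*pi/2 es v = 7.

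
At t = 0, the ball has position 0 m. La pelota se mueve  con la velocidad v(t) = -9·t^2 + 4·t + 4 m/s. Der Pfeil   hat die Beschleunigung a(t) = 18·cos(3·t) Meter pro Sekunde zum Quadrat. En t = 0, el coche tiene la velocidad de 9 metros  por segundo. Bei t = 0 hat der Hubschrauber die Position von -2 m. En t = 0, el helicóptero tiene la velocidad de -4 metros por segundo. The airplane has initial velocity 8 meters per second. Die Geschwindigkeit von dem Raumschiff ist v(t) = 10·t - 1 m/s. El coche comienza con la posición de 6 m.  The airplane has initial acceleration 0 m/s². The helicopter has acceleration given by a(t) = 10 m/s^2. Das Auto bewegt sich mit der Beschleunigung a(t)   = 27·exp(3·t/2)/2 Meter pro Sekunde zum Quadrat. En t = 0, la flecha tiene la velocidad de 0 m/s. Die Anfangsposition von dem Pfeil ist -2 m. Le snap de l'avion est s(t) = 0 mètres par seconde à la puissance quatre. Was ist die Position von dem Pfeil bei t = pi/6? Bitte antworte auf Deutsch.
Wir müssen unsere Gleichung für die Beschleunigung a(t) = 18·cos(3·t) 2-mal integrieren. Mit ∫a(t)dt und Anwendung von v(0) = 0, finden wir v(t) = 6·sin(3·t). Mit ∫v(t)dt und Anwendung von x(0) = -2, finden wir x(t) = -2·cos(3·t). Mit x(t) = -2·cos(3·t) und Einsetzen von t = pi/6, finden wir x = 0.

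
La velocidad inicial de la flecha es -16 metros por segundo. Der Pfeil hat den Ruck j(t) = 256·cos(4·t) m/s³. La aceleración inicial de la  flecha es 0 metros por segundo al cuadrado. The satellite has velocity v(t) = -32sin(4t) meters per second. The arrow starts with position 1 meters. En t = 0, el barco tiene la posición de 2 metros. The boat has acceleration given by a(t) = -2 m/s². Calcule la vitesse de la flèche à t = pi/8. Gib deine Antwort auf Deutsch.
Um dies zu lösen, müssen wir 2 Stammfunktionen unserer Gleichung für den Ruck j(t) = 256·cos(4·t) finden. Durch Integration von dem Ruck und Verwendung der Anfangsbedingung a(0) = 0, erhalten wir a(t) = 64·sin(4·t). Mit ∫a(t)dt und Anwendung von v(0) = -16, finden wir v(t) = -16·cos(4·t). Aus der Gleichung für die Geschwindigkeit v(t) = -16·cos(4·t), setzen wir t = pi/8 ein und erhalten v = 0.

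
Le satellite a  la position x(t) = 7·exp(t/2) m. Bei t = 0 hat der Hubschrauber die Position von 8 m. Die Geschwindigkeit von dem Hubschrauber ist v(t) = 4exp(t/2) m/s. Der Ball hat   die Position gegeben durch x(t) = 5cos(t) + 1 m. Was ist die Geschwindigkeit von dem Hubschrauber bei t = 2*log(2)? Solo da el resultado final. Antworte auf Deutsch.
Die Antwort ist 8.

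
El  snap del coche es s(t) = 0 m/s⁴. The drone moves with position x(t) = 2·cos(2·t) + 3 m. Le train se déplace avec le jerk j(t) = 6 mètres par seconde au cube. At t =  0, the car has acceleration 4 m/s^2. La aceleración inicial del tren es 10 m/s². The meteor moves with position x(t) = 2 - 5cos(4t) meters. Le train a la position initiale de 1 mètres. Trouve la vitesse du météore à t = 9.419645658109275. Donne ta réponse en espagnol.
Debemos derivar nuestra ecuación de la posición x(t) = 2 - 5·cos(4·t) 1 vez. Tomando d/dt de x(t), encontramos v(t) = 20·sin(4·t). Tenemos la velocidad v(t) = 20·sin(4·t). Sustituyendo t = 9.419645658109275: v(9.419645658109275) = -0.410555373400075.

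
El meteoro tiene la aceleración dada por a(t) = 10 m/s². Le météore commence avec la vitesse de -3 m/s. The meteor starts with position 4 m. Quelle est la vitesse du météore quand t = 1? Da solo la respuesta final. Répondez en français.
La vitesse à t = 1 est v = 7.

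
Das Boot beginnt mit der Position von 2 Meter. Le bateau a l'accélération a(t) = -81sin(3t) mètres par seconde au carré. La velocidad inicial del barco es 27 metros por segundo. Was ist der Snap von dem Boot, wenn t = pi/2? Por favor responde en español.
Debemos derivar nuestra ecuación de la aceleración a(t) = -81·sin(3·t) 2 veces. La derivada de la aceleración da la sacudida: j(t) = -243·cos(3·t). Derivando la sacudida, obtenemos el snap: s(t) = 729·sin(3·t). Tenemos el snap s(t) = 729·sin(3·t). Sustituyendo t = pi/2: s(pi/2) = -729.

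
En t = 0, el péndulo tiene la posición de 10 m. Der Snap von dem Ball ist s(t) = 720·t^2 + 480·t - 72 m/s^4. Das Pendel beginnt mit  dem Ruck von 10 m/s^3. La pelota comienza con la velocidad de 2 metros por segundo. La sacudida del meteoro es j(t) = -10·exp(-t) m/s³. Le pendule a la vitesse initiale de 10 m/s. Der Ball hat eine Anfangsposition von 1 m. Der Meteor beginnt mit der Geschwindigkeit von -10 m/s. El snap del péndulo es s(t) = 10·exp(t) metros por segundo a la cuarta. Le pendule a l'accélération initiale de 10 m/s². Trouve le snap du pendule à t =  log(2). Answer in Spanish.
Tenemos el snap s(t) = 10·exp(t). Sustituyendo t = log(2): s(log(2)) = 20.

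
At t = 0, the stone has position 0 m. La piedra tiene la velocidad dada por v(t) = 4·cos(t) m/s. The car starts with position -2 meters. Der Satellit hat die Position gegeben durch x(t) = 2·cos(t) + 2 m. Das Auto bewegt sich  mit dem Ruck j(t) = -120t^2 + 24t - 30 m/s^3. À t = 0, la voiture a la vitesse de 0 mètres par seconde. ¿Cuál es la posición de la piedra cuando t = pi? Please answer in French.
Nous devons intégrer notre équation de la vitesse v(t) = 4·cos(t) 1 fois. En intégrant la vitesse et en utilisant la condition initiale x(0) = 0, nous obtenons x(t) = 4·sin(t). De l'équation de la position x(t) = 4·sin(t), nous substituons t = pi pour obtenir x = 0.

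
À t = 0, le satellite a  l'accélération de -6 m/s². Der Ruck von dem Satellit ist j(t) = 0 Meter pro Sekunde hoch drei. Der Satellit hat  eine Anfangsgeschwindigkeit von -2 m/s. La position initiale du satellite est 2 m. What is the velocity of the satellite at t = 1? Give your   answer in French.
En partant du jerk j(t) = 0, nous prenons 2 intégrales. La primitive du jerk est l'accélération. En utilisant a(0) = -6, nous obtenons a(t) = -6. La primitive de l'accélération est la vitesse. En utilisant v(0) = -2, nous obtenons v(t) = -6·t - 2. En utilisant v(t) = -6·t - 2 et en substituant t = 1, nous trouvons v = -8.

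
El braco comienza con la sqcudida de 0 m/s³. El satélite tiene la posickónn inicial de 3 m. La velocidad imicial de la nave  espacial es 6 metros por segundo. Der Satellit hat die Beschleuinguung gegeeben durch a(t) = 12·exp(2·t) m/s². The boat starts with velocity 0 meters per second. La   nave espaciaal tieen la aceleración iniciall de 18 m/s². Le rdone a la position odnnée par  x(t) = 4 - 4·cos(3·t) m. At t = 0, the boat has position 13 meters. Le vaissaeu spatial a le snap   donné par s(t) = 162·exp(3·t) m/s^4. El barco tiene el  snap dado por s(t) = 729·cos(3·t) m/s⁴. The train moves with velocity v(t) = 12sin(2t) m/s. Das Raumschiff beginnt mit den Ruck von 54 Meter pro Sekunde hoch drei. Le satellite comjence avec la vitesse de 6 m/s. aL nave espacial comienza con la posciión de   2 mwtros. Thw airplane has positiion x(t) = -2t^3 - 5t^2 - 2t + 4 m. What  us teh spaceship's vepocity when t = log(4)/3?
Starting from snap s(t) = 162·exp(3·t), we take 3 antiderivatives. Finding the antiderivative of s(t) and using j(0) = 54: j(t) = 54·exp(3·t). Integrating jerk and using the initial condition a(0) = 18, we get a(t) = 18·exp(3·t). The antiderivative of acceleration, with v(0) = 6, gives velocity: v(t) = 6·exp(3·t). From the given velocity equation v(t) = 6·exp(3·t), we substitute t = log(4)/3 to get v = 24.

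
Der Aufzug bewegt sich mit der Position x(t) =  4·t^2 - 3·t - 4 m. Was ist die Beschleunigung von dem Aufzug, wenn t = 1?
Wir müssen unsere Gleichung für die Position x(t) = 4·t^2 - 3·t - 4 2-mal ableiten. Die Ableitung von der Position ergibt die Geschwindigkeit: v(t) = 8·t - 3. Durch Ableiten von der Geschwindigkeit erhalten wir die Beschleunigung: a(t) = 8. Wir haben die Beschleunigung a(t) = 8. Durch Einsetzen von t = 1: a(1) = 8.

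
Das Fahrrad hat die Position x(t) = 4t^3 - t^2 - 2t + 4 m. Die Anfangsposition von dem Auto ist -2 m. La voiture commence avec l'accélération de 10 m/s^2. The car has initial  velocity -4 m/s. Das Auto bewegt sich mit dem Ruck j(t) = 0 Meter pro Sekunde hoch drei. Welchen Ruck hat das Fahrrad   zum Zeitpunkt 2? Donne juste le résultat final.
Bei t = 2, j = 24.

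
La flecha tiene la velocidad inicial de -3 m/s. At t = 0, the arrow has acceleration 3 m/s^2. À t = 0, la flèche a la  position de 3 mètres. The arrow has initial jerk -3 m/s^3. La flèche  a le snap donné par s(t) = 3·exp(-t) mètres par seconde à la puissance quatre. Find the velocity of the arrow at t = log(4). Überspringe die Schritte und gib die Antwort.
The answer is -3/4.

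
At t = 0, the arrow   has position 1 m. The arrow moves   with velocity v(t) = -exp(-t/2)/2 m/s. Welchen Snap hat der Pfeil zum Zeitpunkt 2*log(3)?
Ausgehend von der Geschwindigkeit v(t) = -exp(-t/2)/2, nehmen wir 3 Ableitungen. Durch Ableiten von der Geschwindigkeit erhalten wir die Beschleunigung: a(t) = exp(-t/2)/4. Durch Ableiten von der Beschleunigung erhalten wir den Ruck: j(t) = -exp(-t/2)/8. Die Ableitung von dem Ruck ergibt den Snap: s(t) = exp(-t/2)/16. Aus der Gleichung für den Snap s(t) = exp(-t/2)/16, setzen wir t = 2*log(3) ein und erhalten s = 1/48.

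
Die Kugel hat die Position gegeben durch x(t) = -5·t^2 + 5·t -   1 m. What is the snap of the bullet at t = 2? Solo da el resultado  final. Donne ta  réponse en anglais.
s(2) = 0.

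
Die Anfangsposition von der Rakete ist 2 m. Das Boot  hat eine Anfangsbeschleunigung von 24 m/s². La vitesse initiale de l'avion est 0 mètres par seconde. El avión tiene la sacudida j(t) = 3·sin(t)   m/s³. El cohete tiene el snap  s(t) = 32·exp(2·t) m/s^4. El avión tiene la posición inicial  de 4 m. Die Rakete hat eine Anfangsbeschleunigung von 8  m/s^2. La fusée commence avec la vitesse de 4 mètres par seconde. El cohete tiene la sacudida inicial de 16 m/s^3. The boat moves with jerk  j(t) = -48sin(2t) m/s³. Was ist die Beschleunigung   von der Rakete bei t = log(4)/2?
Um dies zu lösen, müssen wir 2 Stammfunktionen unserer Gleichung für den Snap s(t) = 32·exp(2·t) finden. Das Integral von dem Snap, mit j(0) = 16, ergibt den Ruck: j(t) = 16·exp(2·t). Mit ∫j(t)dt und Anwendung von a(0) = 8, finden wir a(t) = 8·exp(2·t). Wir haben die Beschleunigung a(t) = 8·exp(2·t). Durch Einsetzen von t = log(4)/2: a(log(4)/2) = 32.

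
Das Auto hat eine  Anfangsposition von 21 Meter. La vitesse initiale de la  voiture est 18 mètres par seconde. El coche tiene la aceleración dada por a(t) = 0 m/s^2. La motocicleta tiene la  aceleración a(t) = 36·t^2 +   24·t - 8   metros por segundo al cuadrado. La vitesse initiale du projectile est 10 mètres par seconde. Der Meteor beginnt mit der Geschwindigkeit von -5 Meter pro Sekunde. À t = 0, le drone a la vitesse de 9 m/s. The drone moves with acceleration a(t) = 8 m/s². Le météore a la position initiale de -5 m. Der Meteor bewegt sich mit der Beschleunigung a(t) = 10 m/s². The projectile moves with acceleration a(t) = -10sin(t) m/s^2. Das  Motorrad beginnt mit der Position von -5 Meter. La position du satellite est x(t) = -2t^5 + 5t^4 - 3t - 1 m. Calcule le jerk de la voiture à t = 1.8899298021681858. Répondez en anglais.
We must differentiate our acceleration equation a(t) = 0 1 time. Differentiating acceleration, we get jerk: j(t) = 0. From the given jerk equation j(t) = 0, we substitute t = 1.8899298021681858 to get j = 0.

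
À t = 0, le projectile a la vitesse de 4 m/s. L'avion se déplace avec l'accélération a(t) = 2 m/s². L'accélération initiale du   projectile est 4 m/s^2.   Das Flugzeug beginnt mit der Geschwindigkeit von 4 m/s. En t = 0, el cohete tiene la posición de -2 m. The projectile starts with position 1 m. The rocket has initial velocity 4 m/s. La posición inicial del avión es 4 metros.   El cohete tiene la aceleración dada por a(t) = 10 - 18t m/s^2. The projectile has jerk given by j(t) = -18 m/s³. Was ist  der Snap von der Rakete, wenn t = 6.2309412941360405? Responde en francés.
En partant de l'accélération a(t) = 10 - 18·t, nous prenons 2 dérivées. En dérivant l'accélération, nous obtenons le jerk: j(t) = -18. En prenant d/dt de j(t), nous trouvons s(t) = 0. De l'équation du snap s(t) = 0, nous substituons t = 6.2309412941360405 pour obtenir s = 0.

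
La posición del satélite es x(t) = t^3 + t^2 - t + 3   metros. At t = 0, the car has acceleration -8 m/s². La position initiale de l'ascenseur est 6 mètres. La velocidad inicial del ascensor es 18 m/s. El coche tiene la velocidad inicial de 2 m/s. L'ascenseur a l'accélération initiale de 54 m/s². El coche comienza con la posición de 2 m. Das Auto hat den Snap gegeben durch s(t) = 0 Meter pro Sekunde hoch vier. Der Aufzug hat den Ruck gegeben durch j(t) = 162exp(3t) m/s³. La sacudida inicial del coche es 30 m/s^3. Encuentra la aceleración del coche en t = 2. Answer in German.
Wir müssen das Integral unserer Gleichung für den Snap s(t) = 0 2-mal finden. Die Stammfunktion von dem Snap ist der Ruck. Mit j(0) = 30 erhalten wir j(t) = 30. Durch Integration von dem Ruck und Verwendung der Anfangsbedingung a(0) = -8, erhalten wir a(t) = 30·t - 8. Wir haben die Beschleunigung a(t) = 30·t - 8. Durch Einsetzen von t = 2: a(2) = 52.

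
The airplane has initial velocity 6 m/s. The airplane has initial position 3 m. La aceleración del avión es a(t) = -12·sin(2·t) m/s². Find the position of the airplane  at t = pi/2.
To solve this, we need to take 2 antiderivatives of our acceleration equation a(t) = -12·sin(2·t). The antiderivative of acceleration is velocity. Using v(0) = 6, we get v(t) = 6·cos(2·t). The integral of velocity, with x(0) = 3, gives position: x(t) = 3·sin(2·t) + 3. From the given position equation x(t) = 3·sin(2·t) + 3, we substitute t = pi/2 to get x = 3.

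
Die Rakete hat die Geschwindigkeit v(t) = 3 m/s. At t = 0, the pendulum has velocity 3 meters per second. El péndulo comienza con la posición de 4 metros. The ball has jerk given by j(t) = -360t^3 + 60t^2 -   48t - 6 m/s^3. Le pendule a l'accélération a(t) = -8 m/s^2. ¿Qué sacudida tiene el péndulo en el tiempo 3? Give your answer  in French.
Nous devons dériver notre équation de l'accélération a(t) = -8 1 fois. En prenant d/dt de a(t), nous trouvons j(t) = 0. Nous avons le jerk j(t) = 0. En substituant t = 3: j(3) = 0.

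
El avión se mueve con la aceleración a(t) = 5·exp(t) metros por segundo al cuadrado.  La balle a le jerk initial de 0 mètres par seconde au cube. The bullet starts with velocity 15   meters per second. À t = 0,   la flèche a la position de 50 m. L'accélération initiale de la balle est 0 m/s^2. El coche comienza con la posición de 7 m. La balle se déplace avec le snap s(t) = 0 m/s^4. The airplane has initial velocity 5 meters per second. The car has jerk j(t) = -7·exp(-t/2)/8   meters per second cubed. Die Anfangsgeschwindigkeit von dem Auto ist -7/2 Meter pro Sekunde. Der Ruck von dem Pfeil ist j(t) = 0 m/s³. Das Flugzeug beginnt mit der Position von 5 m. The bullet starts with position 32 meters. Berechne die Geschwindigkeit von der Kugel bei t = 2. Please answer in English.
Starting from snap s(t) = 0, we take 3 antiderivatives. Taking ∫s(t)dt and applying j(0) = 0, we find j(t) = 0. Integrating jerk and using the initial condition a(0) = 0, we get a(t) = 0. The antiderivative of acceleration, with v(0) = 15, gives velocity: v(t) = 15. Using v(t) = 15 and substituting t = 2, we find v = 15.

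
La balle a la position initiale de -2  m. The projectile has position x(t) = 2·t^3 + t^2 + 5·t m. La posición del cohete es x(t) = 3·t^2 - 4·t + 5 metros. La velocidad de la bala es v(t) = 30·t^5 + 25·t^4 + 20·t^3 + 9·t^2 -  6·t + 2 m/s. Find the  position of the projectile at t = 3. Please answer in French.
De l'équation de la position x(t) = 2·t^3 + t^2 + 5·t, nous substituons t = 3 pour obtenir x = 78.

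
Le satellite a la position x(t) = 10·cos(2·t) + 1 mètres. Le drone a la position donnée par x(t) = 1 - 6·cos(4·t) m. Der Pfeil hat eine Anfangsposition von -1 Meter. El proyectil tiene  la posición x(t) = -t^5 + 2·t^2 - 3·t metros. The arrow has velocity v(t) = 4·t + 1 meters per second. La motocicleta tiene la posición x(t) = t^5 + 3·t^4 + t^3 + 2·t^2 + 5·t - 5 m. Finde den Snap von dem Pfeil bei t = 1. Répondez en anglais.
To solve this, we need to take 3 derivatives of our velocity equation v(t) = 4·t + 1. Differentiating velocity, we get acceleration: a(t) = 4. Taking d/dt of a(t), we find j(t) = 0. The derivative of jerk gives snap: s(t) = 0. From the given snap equation s(t) = 0, we substitute t = 1 to get s = 0.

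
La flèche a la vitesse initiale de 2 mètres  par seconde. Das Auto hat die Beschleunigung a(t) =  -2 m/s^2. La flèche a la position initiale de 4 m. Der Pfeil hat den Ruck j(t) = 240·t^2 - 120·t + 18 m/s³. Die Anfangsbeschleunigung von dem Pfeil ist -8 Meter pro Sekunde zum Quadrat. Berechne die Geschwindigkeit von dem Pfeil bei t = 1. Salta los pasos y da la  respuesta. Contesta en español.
En t = 1, v = 3.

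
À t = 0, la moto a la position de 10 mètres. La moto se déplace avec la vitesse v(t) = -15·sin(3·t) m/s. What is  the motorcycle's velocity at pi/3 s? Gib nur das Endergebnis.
The velocity at t = pi/3 is v = 0.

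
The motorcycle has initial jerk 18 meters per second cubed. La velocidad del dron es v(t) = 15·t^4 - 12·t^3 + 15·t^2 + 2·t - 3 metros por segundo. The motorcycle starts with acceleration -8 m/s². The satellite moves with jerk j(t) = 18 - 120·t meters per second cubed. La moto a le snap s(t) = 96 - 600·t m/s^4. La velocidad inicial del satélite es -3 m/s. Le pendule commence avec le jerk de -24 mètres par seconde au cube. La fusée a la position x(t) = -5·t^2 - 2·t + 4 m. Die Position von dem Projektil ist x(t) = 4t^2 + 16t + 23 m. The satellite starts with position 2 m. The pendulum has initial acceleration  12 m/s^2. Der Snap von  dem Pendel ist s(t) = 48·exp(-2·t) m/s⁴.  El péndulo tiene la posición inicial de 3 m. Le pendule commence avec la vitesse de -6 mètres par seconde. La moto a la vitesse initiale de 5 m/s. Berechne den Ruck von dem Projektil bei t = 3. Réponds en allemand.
Wir müssen unsere Gleichung für die Position x(t) = 4·t^2 + 16·t + 23 3-mal ableiten. Mit d/dt von x(t) finden wir v(t) = 8·t + 16. Die Ableitung von der Geschwindigkeit ergibt die Beschleunigung: a(t) = 8. Durch Ableiten von der Beschleunigung erhalten wir den Ruck: j(t) = 0. Wir haben den Ruck j(t) = 0. Durch Einsetzen von t = 3: j(3) = 0.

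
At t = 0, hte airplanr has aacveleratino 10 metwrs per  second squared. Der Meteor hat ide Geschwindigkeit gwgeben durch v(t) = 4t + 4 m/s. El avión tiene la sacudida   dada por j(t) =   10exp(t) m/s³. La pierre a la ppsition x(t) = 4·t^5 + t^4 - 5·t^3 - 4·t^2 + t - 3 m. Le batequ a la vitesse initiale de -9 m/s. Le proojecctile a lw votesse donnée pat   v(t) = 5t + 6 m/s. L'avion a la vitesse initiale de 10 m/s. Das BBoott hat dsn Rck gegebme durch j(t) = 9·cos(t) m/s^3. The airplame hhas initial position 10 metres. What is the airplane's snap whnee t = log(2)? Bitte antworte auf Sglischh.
To solve this, we need to take 1 derivative of our jerk equation j(t) = 10·exp(t). The derivative of jerk gives snap: s(t) = 10·exp(t). From the given snap equation s(t) = 10·exp(t), we substitute t = log(2) to get s = 20.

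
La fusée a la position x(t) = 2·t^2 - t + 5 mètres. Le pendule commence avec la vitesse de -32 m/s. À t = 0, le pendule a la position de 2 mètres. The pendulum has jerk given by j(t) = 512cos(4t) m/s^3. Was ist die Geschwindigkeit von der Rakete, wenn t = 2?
Wir müssen unsere Gleichung für die Position x(t) = 2·t^2 - t + 5 1-mal ableiten. Mit d/dt von x(t) finden wir v(t) = 4·t - 1. Wir haben die Geschwindigkeit v(t) = 4·t - 1. Durch Einsetzen von t = 2: v(2) = 7.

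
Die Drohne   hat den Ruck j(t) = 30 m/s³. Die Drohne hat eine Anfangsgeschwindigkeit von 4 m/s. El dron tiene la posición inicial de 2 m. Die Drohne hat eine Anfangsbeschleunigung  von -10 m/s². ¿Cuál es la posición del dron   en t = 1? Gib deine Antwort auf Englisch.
Starting from jerk j(t) = 30, we take 3 integrals. Taking ∫j(t)dt and applying a(0) = -10, we find a(t) = 30·t - 10. Integrating acceleration and using the initial condition v(0) = 4, we get v(t) = 15·t^2 - 10·t + 4. The antiderivative of velocity is position. Using x(0) = 2, we get x(t) = 5·t^3 - 5·t^2 + 4·t + 2. Using x(t) = 5·t^3 - 5·t^2 + 4·t + 2 and substituting t = 1, we find x = 6.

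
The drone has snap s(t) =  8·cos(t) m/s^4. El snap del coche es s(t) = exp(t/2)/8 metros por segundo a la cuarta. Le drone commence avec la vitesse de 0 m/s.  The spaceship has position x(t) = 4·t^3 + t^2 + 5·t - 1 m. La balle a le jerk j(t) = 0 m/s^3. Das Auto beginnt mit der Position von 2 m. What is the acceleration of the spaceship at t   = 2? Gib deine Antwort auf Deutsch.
Ausgehend von der Position x(t) = 4·t^3 + t^2 + 5·t - 1, nehmen wir 2 Ableitungen. Mit d/dt von x(t) finden wir v(t) = 12·t^2 + 2·t + 5. Durch Ableiten von der Geschwindigkeit erhalten wir die Beschleunigung: a(t) = 24·t + 2. Mit a(t) = 24·t + 2 und Einsetzen von t = 2, finden wir a = 50.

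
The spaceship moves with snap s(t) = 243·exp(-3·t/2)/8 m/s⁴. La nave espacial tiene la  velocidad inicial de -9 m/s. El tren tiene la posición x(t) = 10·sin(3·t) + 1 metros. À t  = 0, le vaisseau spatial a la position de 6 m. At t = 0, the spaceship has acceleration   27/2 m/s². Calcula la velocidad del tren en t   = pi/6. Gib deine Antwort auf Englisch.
We must differentiate our position equation x(t) = 10·sin(3·t) + 1 1 time. Taking d/dt of x(t), we find v(t) = 30·cos(3·t). From the given velocity equation v(t) = 30·cos(3·t), we substitute t = pi/6 to get v = 0.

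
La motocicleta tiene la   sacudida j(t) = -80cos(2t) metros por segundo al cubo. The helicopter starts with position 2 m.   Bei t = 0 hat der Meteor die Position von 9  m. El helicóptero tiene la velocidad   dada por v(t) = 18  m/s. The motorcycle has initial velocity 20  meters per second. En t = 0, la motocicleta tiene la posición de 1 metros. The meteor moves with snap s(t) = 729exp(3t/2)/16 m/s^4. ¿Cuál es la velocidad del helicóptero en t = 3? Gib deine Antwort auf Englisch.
From the given velocity equation v(t) = 18, we substitute t = 3 to get v = 18.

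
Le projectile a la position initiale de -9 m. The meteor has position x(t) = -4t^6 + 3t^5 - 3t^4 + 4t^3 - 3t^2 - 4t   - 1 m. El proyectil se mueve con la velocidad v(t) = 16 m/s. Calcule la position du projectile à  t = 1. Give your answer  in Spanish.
Debemos encontrar la integral de nuestra ecuación de la velocidad v(t) = 16 1 vez. La antiderivada de la velocidad es la posición. Usando x(0) = -9, obtenemos x(t) = 16·t - 9. De la ecuación de la posición x(t) = 16·t - 9, sustituimos t = 1 para obtener x = 7.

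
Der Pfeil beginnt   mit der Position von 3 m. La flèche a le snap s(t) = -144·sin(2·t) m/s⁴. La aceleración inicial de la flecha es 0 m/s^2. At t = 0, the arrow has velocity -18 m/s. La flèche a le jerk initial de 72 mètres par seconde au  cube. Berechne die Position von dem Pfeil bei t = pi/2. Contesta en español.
Necesitamos integrar nuestra ecuación del snap s(t) = -144·sin(2·t) 4 veces. La antiderivada del snap, con j(0) = 72, da la sacudida: j(t) = 72·cos(2·t). Tomando ∫j(t)dt y aplicando a(0) = 0, encontramos a(t) = 36·sin(2·t). La antiderivada de la aceleración, con v(0) = -18, da la velocidad: v(t) = -18·cos(2·t). La antiderivada de la velocidad es la posición. Usando x(0) = 3, obtenemos x(t) = 3 - 9·sin(2·t). Tenemos la posición x(t) = 3 - 9·sin(2·t). Sustituyendo t = pi/2: x(pi/2) = 3.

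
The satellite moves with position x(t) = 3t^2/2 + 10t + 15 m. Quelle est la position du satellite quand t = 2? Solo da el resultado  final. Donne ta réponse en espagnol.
En t = 2, x = 41.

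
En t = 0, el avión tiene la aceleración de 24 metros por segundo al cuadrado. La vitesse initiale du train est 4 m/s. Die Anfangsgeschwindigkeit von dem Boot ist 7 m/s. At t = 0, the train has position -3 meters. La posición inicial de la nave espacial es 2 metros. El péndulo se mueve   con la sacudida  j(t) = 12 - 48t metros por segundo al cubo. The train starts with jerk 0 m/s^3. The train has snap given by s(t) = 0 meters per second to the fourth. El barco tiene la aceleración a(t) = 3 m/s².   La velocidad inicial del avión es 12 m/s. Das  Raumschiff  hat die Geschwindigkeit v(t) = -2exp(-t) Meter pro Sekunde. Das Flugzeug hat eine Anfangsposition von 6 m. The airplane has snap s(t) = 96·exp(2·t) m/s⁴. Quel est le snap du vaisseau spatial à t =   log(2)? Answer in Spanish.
Para resolver esto, necesitamos tomar 3 derivadas de nuestra ecuación de la velocidad v(t) = -2·exp(-t). Tomando d/dt de v(t), encontramos a(t) = 2·exp(-t). Derivando la aceleración, obtenemos la sacudida: j(t) = -2·exp(-t). Tomando d/dt de j(t), encontramos s(t) = 2·exp(-t). De la ecuación del snap s(t) = 2·exp(-t), sustituimos t = log(2) para obtener s = 1.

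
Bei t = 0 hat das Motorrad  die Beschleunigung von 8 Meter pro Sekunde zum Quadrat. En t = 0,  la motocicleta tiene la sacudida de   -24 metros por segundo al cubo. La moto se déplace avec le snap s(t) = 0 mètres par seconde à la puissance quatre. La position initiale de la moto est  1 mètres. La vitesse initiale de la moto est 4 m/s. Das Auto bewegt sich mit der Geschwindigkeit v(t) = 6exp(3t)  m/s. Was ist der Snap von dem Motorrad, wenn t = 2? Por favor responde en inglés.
Using s(t) = 0 and substituting t = 2, we find s = 0.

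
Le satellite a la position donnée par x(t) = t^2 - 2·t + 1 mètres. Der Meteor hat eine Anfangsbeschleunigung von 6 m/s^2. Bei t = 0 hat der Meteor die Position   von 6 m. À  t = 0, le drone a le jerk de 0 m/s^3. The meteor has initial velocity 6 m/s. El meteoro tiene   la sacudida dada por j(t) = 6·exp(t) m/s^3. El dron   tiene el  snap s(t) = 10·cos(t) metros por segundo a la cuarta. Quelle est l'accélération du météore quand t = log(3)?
Pour résoudre ceci, nous devons prendre 1 primitive de notre équation du jerk j(t) = 6·exp(t). La primitive du jerk, avec a(0) = 6, donne l'accélération: a(t) = 6·exp(t). De l'équation de l'accélération a(t) = 6·exp(t), nous substituons t = log(3) pour obtenir a = 18.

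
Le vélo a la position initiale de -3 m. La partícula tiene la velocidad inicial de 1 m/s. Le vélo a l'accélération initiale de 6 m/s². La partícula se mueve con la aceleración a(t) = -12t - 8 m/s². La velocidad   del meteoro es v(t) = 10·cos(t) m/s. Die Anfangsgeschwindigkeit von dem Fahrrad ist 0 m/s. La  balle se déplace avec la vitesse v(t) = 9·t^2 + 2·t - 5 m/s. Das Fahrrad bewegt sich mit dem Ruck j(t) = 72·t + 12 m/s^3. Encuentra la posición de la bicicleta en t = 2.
Necesitamos integrar nuestra ecuación de la sacudida j(t) = 72·t + 12 3 veces. La antiderivada de la sacudida es la aceleración. Usando a(0) = 6, obtenemos a(t) = 36·t^2 + 12·t + 6. Integrando la aceleración y usando la condición inicial v(0) = 0, obtenemos v(t) = 6·t·(2·t^2 + t + 1). La integral de la velocidad es la posición. Usando x(0) = -3, obtenemos x(t) = 3·t^4 + 2·t^3 + 3·t^2 - 3. Tenemos la posición x(t) = 3·t^4 + 2·t^3 + 3·t^2 - 3. Sustituyendo t = 2: x(2) = 73.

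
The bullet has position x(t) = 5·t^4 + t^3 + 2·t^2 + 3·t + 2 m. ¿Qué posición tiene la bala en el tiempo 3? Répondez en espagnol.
Usando x(t) = 5·t^4 + t^3 + 2·t^2 + 3·t + 2 y sustituyendo t = 3, encontramos x = 461.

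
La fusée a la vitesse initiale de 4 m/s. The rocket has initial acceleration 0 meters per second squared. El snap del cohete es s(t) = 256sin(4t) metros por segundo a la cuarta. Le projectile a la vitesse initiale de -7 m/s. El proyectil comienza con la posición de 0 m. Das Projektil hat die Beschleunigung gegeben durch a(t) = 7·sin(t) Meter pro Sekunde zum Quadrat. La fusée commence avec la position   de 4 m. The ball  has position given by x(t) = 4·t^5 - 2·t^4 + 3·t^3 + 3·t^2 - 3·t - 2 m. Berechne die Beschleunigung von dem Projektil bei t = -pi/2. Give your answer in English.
From the given acceleration equation a(t) = 7·sin(t), we substitute t = -pi/2 to get a = -7.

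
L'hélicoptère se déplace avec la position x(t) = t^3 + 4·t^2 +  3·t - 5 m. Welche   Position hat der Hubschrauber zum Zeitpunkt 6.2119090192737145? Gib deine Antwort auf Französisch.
En utilisant x(t) = t^3 + 4·t^2 + 3·t - 5 et en substituant t = 6.2119090192737145, nous trouvons x = 407.690969444561.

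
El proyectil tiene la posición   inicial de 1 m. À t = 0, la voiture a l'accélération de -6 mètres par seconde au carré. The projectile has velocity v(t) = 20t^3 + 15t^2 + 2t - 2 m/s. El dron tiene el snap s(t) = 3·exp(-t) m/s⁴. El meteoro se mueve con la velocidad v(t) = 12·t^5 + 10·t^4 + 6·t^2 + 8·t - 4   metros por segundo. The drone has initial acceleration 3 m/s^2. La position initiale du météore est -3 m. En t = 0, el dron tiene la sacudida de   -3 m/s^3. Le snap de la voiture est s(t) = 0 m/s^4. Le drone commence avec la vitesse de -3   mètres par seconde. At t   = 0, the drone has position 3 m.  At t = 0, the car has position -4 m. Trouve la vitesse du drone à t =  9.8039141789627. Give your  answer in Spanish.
Necesitamos integrar nuestra ecuación del snap s(t) = 3·exp(-t) 3 veces. La integral del snap es la sacudida. Usando j(0) = -3, obtenemos j(t) = -3·exp(-t). La integral de la sacudida, con a(0) = 3, da la aceleración: a(t) = 3·exp(-t). La antiderivada de la aceleración, con v(0) = -3, da la velocidad: v(t) = -3·exp(-t). Usando v(t) = -3·exp(-t) y sustituyendo t = 9.8039141789627, encontramos v = -0.000165704928527693.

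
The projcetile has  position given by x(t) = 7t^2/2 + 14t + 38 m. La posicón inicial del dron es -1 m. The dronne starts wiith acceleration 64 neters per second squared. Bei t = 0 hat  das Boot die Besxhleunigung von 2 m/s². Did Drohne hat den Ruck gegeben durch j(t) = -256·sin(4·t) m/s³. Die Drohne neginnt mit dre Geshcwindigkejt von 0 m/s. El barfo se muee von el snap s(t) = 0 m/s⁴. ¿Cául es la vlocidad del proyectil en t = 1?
Debemos derivar nuestra ecuación de la posición x(t) = 7·t^2/2 + 14·t + 38 1 vez. Derivando la posición, obtenemos la velocidad: v(t) = 7·t + 14. De la ecuación de la velocidad v(t) = 7·t + 14, sustituimos t = 1 para obtener v = 21.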